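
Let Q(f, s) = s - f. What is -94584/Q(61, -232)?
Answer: 94584/293 ≈ 322.81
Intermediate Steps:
-94584/Q(61, -232) = -94584/(-232 - 1*61) = -94584/(-232 - 61) = -94584/(-293) = -94584*(-1/293) = 94584/293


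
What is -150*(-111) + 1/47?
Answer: 782551/47 ≈ 16650.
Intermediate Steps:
-150*(-111) + 1/47 = 16650 + 1/47 = 782551/47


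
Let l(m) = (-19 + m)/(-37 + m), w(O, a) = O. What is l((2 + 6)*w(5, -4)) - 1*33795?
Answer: -33788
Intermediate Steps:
l(m) = (-19 + m)/(-37 + m)
l((2 + 6)*w(5, -4)) - 1*33795 = (-19 + (2 + 6)*5)/(-37 + (2 + 6)*5) - 1*33795 = (-19 + 8*5)/(-37 + 8*5) - 33795 = (-19 + 40)/(-37 + 40) - 33795 = 21/3 - 33795 = (1/3)*21 - 33795 = 7 - 33795 = -33788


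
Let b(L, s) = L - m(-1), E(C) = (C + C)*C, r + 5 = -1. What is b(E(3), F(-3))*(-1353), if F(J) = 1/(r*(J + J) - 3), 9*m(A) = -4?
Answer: -74866/3 ≈ -24955.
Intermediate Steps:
r = -6 (r = -5 - 1 = -6)
m(A) = -4/9 (m(A) = (⅑)*(-4) = -4/9)
E(C) = 2*C² (E(C) = (2*C)*C = 2*C²)
F(J) = 1/(-3 - 12*J) (F(J) = 1/(-6*(J + J) - 3) = 1/(-12*J - 3) = 1/(-3 - 12*J))
b(L, s) = 4/9 + L (b(L, s) = L - 1*(-4/9) = L + 4/9 = 4/9 + L)
b(E(3), F(-3))*(-1353) = (4/9 + 2*3²)*(-1353) = (4/9 + 2*9)*(-1353) = (4/9 + 18)*(-1353) = (166/9)*(-1353) = -74866/3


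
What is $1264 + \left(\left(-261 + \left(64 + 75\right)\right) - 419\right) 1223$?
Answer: $-660379$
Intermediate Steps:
$1264 + \left(\left(-261 + \left(64 + 75\right)\right) - 419\right) 1223 = 1264 + \left(\left(-261 + 139\right) - 419\right) 1223 = 1264 + \left(-122 - 419\right) 1223 = 1264 - 661643 = -660379$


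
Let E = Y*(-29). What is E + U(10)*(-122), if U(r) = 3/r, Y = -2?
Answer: 107/5 ≈ 21.400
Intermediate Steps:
E = 58 (E = -2*(-29) = 58)
E + U(10)*(-122) = 58 + (3/10)*(-122) = 58 - 183/5 = 107/5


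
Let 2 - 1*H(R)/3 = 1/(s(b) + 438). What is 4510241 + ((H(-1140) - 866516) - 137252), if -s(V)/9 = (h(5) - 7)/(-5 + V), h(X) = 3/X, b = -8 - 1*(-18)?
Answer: 13135270309/3746 ≈ 3.5065e+6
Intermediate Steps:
b = 10 (b = -8 + 18 = 10)
s(V) = 288/(5*(-5 + V)) (s(V) = -9*(3/5 - 7)/(-5 + V) = -(-288)/(5*(-5 + V)) = 288/(5*(-5 + V)))
H(R) = 22451/3746 (H(R) = 6 - 3/(288/(5*(-5 + 10)) + 438) = 6 - 3/((288/5)/5 + 438) = 6 - 3/((288/5)*(1/5) + 438) = 6 - 3/(288/25 + 438) = 6 - 3/11238/25 = 6 - 3*25/11238 = 6 - 25/3746 = 22451/3746)
4510241 + ((H(-1140) - 866516) - 137252) = 4510241 + ((22451/3746 - 866516) - 137252) = 4510241 + (-3245946485/3746 - 137252) = 4510241 - 3760092477/3746 = 13135270309/3746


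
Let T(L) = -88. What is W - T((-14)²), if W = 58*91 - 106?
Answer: 5260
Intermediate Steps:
W = 5172 (W = 5278 - 106 = 5172)
W - T((-14)²) = 5172 - 1*(-88) = 5172 + 88 = 5260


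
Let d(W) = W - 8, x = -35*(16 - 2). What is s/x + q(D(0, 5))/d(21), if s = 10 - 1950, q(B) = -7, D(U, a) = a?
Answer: 2179/637 ≈ 3.4207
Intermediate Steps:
x = -490 (x = -35*14 = -490)
d(W) = -8 + W
s = -1940
s/x + q(D(0, 5))/d(21) = -1940/(-490) - 7/(-8 + 21) = -1940*(-1/490) - 7/13 = 194/49 - 7*1/13 = 194/49 - 7/13 = 2179/637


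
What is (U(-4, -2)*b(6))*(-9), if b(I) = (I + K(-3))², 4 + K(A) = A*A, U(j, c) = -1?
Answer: 1089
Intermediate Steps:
K(A) = -4 + A² (K(A) = -4 + A*A = -4 + A²)
b(I) = (5 + I)² (b(I) = (I + (-4 + (-3)²))² = (I + (-4 + 9))² = (I + 5)² = (5 + I)²)
(U(-4, -2)*b(6))*(-9) = -(5 + 6)²*(-9) = -1*11²*(-9) = -1*121*(-9) = -121*(-9) = 1089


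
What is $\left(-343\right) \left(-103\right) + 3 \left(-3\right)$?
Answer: $35320$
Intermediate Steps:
$\left(-343\right) \left(-103\right) + 3 \left(-3\right) = 35329 - 9 = 35320$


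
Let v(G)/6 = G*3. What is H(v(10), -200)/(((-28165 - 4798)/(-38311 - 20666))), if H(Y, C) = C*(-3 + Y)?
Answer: -2087785800/32963 ≈ -63337.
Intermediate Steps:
v(G) = 18*G (v(G) = 6*(G*3) = 6*(3*G) = 18*G)
H(v(10), -200)/(((-28165 - 4798)/(-38311 - 20666))) = (-200*(-3 + 18*10))/(((-28165 - 4798)/(-38311 - 20666))) = (-200*(-3 + 180))/((-32963/(-58977))) = (-200*177)/((-32963*(-1/58977))) = -35400/32963/58977 = -35400*58977/32963 = -2087785800/32963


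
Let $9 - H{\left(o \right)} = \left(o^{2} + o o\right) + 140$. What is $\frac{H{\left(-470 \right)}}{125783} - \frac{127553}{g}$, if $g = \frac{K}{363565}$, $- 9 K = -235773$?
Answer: $- \frac{7002458671474}{3955747} \approx -1.7702 \cdot 10^{6}$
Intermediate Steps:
$K = 26197$ ($K = \left(- \frac{1}{9}\right) \left(-235773\right) = 26197$)
$H{\left(o \right)} = -131 - 2 o^{2}$ ($H{\left(o \right)} = 9 - \left(\left(o^{2} + o o\right) + 140\right) = 9 - \left(\left(o^{2} + o^{2}\right) + 140\right) = 9 - \left(2 o^{2} + 140\right) = 9 - \left(140 + 2 o^{2}\right) = -131 - 2 o^{2}$)
$g = \frac{26197}{363565} \approx 0.072056$
$\frac{H{\left(-470 \right)}}{125783} - \frac{127553}{g} = \frac{-131 - 2 \left(-470\right)^{2}}{125783} - \frac{127553}{\frac{26197}{363565}} = \left(-131 - 441800\right) \frac{1}{125783} - \frac{46373806445}{26197} = \left(-441931\right) \frac{1}{125783} - \frac{46373806445}{26197} = - \frac{9019}{2567} - \frac{46373806445}{26197} = - \frac{7002458671474}{3955747}$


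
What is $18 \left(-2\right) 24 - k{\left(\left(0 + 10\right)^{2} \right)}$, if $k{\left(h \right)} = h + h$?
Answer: $-1064$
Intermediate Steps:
$k{\left(h \right)} = 2 h$
$18 \left(-2\right) 24 - k{\left(\left(0 + 10\right)^{2} \right)} = 18 \left(-2\right) 24 - 2 \left(0 + 10\right)^{2} = \left(-36\right) 24 - 2 \cdot 10^{2} = -864 - 2 \cdot 100 = -864 - 200 = -1064$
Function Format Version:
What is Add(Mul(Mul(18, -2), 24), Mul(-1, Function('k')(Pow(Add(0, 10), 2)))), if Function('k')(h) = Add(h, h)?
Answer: -1064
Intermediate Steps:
Function('k')(h) = Mul(2, h)
Add(Mul(Mul(18, -2), 24), Mul(-1, Function('k')(Pow(Add(0, 10), 2)))) = Add(Mul(Mul(18, -2), 24), Mul(-1, Mul(2, Pow(Add(0, 10), 2)))) = Add(Mul(-36, 24), Mul(-1, Mul(2, Pow(10, 2)))) = Add(-864, Mul(-1, Mul(2, 100))) = Add(-864, Mul(-1, 200)) = Add(-864, -200) = -1064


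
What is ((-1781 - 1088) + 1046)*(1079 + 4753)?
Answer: -10631736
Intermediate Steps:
((-1781 - 1088) + 1046)*(1079 + 4753) = (-2869 + 1046)*5832 = -1823*5832 = -10631736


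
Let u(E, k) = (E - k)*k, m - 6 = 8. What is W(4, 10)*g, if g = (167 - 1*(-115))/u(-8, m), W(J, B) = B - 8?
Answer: -141/77 ≈ -1.8312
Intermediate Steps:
m = 14 (m = 6 + 8 = 14)
u(E, k) = k*(E - k)
W(J, B) = -8 + B
g = -141/154 (g = (167 - 1*(-115))/((14*(-8 - 1*14))) = (167 + 115)/((14*(-8 - 14))) = 282/((14*(-22))) = 282/(-308) = 282*(-1/308) = -141/154 ≈ -0.91558)
W(4, 10)*g = (-8 + 10)*(-141/154) = 2*(-141/154) = -141/77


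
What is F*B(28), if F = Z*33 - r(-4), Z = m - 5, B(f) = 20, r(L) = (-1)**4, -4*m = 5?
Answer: -4145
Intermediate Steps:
m = -5/4 (m = -1/4*5 = -5/4 ≈ -1.2500)
r(L) = 1
Z = -25/4 (Z = -5/4 - 5 = -25/4 ≈ -6.2500)
F = -829/4 (F = -25/4*33 - 1*1 = -825/4 - 1 = -829/4 ≈ -207.25)
F*B(28) = -829/4*20 = -4145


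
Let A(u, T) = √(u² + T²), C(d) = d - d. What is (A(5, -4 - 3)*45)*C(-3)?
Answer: 0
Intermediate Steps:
C(d) = 0
A(u, T) = √(T² + u²)
(A(5, -4 - 3)*45)*C(-3) = (√((-4 - 3)² + 5²)*45)*0 = (√((-7)² + 25)*45)*0 = (√(49 + 25)*45)*0 = (√74*45)*0 = (45*√74)*0 = 0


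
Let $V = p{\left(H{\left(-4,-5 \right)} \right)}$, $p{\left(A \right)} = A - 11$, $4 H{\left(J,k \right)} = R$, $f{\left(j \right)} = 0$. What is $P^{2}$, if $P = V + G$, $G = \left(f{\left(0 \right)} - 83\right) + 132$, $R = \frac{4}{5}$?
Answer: $\frac{36481}{25} \approx 1459.2$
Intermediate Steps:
$R = \frac{4}{5}$ ($R = 4 \cdot \frac{1}{5} = \frac{4}{5} \approx 0.8$)
$H{\left(J,k \right)} = \frac{1}{5}$ ($H{\left(J,k \right)} = \frac{1}{4} \cdot \frac{4}{5} = \frac{1}{5}$)
$p{\left(A \right)} = -11 + A$
$V = - \frac{54}{5}$ ($V = -11 + \frac{1}{5} = - \frac{54}{5} \approx -10.8$)
$G = 49$ ($G = \left(0 - 83\right) + 132 = -83 + 132 = 49$)
$P = \frac{191}{5}$ ($P = - \frac{54}{5} + 49 = \frac{191}{5} \approx 38.2$)
$P^{2} = \left(\frac{191}{5}\right)^{2} = \frac{36481}{25}$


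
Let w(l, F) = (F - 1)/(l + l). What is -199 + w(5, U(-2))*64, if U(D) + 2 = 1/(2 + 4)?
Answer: -3257/15 ≈ -217.13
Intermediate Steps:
U(D) = -11/6 (U(D) = -2 + 1/(2 + 4) = -2 + 1/6 = -2 + ⅙ = -11/6)
w(l, F) = (-1 + F)/(2*l) (w(l, F) = (-1 + F)/((2*l)) = (-1 + F)*(1/(2*l)) = (-1 + F)/(2*l))
-199 + w(5, U(-2))*64 = -199 + ((½)*(-1 - 11/6)/5)*64 = -199 + ((½)*(⅕)*(-17/6))*64 = -199 - 17/60*64 = -199 - 272/15 = -3257/15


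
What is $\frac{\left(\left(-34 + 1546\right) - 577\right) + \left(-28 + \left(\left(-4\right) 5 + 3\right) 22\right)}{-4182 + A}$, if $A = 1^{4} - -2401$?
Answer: $- \frac{533}{1780} \approx -0.29944$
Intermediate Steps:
$A = 2402$ ($A = 1 + 2401 = 2402$)
$\frac{\left(\left(-34 + 1546\right) - 577\right) + \left(-28 + \left(\left(-4\right) 5 + 3\right) 22\right)}{-4182 + A} = \frac{\left(\left(-34 + 1546\right) - 577\right) + \left(-28 + \left(\left(-4\right) 5 + 3\right) 22\right)}{-4182 + 2402} = \frac{\left(1512 - 577\right) + \left(-28 + \left(-20 + 3\right) 22\right)}{-1780} = \left(935 - 402\right) \left(- \frac{1}{1780}\right) = 533 \left(- \frac{1}{1780}\right) = - \frac{533}{1780}$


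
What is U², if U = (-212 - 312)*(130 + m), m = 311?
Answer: 53399815056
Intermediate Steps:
U = -231084 (U = (-212 - 312)*(130 + 311) = -524*441 = -231084)
U² = (-231084)² = 53399815056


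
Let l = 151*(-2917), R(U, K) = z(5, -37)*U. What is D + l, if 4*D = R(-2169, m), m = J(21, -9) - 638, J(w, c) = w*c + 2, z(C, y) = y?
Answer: -1681615/4 ≈ -4.2040e+5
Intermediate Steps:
J(w, c) = 2 + c*w (J(w, c) = c*w + 2 = 2 + c*w)
m = -825 (m = (2 - 9*21) - 638 = (2 - 189) - 638 = -187 - 638 = -825)
R(U, K) = -37*U
D = 80253/4 (D = (-37*(-2169))/4 = (¼)*80253 = 80253/4 ≈ 20063.)
l = -440467
D + l = 80253/4 - 440467 = -1681615/4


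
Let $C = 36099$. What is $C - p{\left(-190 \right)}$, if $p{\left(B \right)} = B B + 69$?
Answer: $-70$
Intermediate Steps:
$p{\left(B \right)} = 69 + B^{2}$ ($p{\left(B \right)} = B^{2} + 69 = 69 + B^{2}$)
$C - p{\left(-190 \right)} = 36099 - \left(69 + \left(-190\right)^{2}\right) = 36099 - \left(69 + 36100\right) = 36099 - 36169 = -70$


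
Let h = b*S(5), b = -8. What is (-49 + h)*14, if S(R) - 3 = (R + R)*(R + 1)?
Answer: -7742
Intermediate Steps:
S(R) = 3 + 2*R*(1 + R) (S(R) = 3 + (R + R)*(R + 1) = 3 + (2*R)*(1 + R) = 3 + 2*R*(1 + R))
h = -504 (h = -8*(3 + 2*5 + 2*5²) = -8*(3 + 10 + 2*25) = -8*(3 + 10 + 50) = -8*63 = -504)
(-49 + h)*14 = (-49 - 504)*14 = -553*14 = -7742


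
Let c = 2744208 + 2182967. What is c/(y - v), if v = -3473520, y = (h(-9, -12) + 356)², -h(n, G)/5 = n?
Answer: 4927175/3634321 ≈ 1.3557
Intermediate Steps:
c = 4927175
h(n, G) = -5*n
y = 160801 (y = (-5*(-9) + 356)² = (45 + 356)² = 401² = 160801)
c/(y - v) = 4927175/(160801 - 1*(-3473520)) = 4927175/(160801 + 3473520) = 4927175/3634321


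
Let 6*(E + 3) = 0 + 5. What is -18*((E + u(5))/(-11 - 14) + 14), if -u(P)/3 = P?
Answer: -6609/25 ≈ -264.36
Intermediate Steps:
E = -13/6 (E = -3 + (0 + 5)/6 = -3 + (1/6)*5 = -3 + 5/6 = -13/6 ≈ -2.1667)
u(P) = -3*P
-18*((E + u(5))/(-11 - 14) + 14) = -18*((-13/6 - 3*5)/(-11 - 14) + 14) = -18*((-13/6 - 15)/(-25) + 14) = -18*(-103/6*(-1/25) + 14) = -18*(103/150 + 14) = -18*2203/150 = -6609/25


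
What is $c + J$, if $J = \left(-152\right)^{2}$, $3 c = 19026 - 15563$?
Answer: $\frac{72775}{3} \approx 24258.0$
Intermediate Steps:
$c = \frac{3463}{3}$ ($c = \frac{19026 - 15563}{3} = \frac{1}{3} \cdot 3463 = \frac{3463}{3} \approx 1154.3$)
$J = 23104$
$c + J = \frac{3463}{3} + 23104 = \frac{72775}{3}$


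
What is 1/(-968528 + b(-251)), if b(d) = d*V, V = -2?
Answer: -1/968026 ≈ -1.0330e-6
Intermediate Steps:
b(d) = -2*d (b(d) = d*(-2) = -2*d)
1/(-968528 + b(-251)) = 1/(-968528 - 2*(-251)) = 1/(-968528 + 502) = 1/(-968026) = -1/968026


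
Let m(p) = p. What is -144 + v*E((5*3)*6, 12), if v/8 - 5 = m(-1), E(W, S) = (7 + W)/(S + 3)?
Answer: 944/15 ≈ 62.933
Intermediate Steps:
E(W, S) = (7 + W)/(3 + S)
v = 32 (v = 40 + 8*(-1) = 40 - 8 = 32)
-144 + v*E((5*3)*6, 12) = -144 + 32*((7 + (5*3)*6)/(3 + 12)) = -144 + 32*((7 + 15*6)/15) = -144 + 32*((7 + 90)/15) = -144 + 32*((1/15)*97) = -144 + 32*(97/15) = -144 + 3104/15 = 944/15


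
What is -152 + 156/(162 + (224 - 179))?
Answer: -10436/69 ≈ -151.25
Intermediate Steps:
-152 + 156/(162 + (224 - 179)) = -152 + 156/(162 + 45) = -152 + 156/207 = -152 + (1/207)*156 = -152 + 52/69 = -10436/69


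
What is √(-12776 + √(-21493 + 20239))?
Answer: √(-12776 + I*√1254) ≈ 0.1566 + 113.03*I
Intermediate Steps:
√(-12776 + √(-21493 + 20239)) = √(-12776 + √(-1254)) = √(-12776 + I*√1254)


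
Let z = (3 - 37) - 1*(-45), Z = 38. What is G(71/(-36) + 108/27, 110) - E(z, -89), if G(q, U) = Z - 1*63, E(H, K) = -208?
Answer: 183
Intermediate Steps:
z = 11 (z = -34 + 45 = 11)
G(q, U) = -25 (G(q, U) = 38 - 1*63 = 38 - 63 = -25)
G(71/(-36) + 108/27, 110) - E(z, -89) = -25 - 1*(-208) = -25 + 208 = 183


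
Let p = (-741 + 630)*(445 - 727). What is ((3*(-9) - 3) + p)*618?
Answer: 19326096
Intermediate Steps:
p = 31302 (p = -111*(-282) = 31302)
((3*(-9) - 3) + p)*618 = ((3*(-9) - 3) + 31302)*618 = ((-27 - 3) + 31302)*618 = (-30 + 31302)*618 = 31272*618 = 19326096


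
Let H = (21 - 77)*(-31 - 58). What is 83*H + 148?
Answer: 413820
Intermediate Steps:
H = 4984 (H = -56*(-89) = 4984)
83*H + 148 = 83*4984 + 148 = 413672 + 148 = 413820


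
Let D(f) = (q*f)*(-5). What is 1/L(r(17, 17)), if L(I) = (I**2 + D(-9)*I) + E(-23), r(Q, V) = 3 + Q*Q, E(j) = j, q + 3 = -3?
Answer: 1/6401 ≈ 0.00015623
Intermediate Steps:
q = -6 (q = -3 - 3 = -6)
D(f) = 30*f (D(f) = -6*f*(-5) = 30*f)
r(Q, V) = 3 + Q**2
L(I) = -23 + I**2 - 270*I (L(I) = (I**2 + (30*(-9))*I) - 23 = (I**2 - 270*I) - 23 = -23 + I**2 - 270*I)
1/L(r(17, 17)) = 1/(-23 + (3 + 17**2)**2 - 270*(3 + 17**2)) = 1/(-23 + (3 + 289)**2 - 270*(3 + 289)) = 1/(-23 + 292**2 - 270*292) = 1/(-23 + 85264 - 78840) = 1/6401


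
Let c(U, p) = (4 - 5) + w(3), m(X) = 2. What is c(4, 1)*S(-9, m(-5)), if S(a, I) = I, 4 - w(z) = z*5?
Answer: -24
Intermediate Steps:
w(z) = 4 - 5*z (w(z) = 4 - z*5 = 4 - 5*z)
c(U, p) = -12 (c(U, p) = (4 - 5) + (4 - 5*3) = -1 + (4 - 15) = -1 - 11 = -12)
c(4, 1)*S(-9, m(-5)) = -12*2 = -24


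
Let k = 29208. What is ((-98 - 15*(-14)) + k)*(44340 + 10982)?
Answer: 1622041040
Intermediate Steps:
((-98 - 15*(-14)) + k)*(44340 + 10982) = ((-98 - 15*(-14)) + 29208)*(44340 + 10982) = ((-98 + 210) + 29208)*55322 = (112 + 29208)*55322 = 29320*55322 = 1622041040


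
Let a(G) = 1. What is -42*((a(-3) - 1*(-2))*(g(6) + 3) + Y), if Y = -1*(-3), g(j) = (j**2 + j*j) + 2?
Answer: -9828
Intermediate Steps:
g(j) = 2 + 2*j**2 (g(j) = (j**2 + j**2) + 2 = 2*j**2 + 2 = 2 + 2*j**2)
Y = 3
-42*((a(-3) - 1*(-2))*(g(6) + 3) + Y) = -42*((1 - 1*(-2))*((2 + 2*6**2) + 3) + 3) = -42*((1 + 2)*((2 + 2*36) + 3) + 3) = -42*(3*((2 + 72) + 3) + 3) = -42*(3*(74 + 3) + 3) = -42*(3*77 + 3) = -42*(231 + 3) = -42*234 = -9828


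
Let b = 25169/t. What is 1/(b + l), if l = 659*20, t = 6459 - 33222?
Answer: 26763/352711171 ≈ 7.5878e-5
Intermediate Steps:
t = -26763
l = 13180
b = -25169/26763 (b = 25169/(-26763) = 25169*(-1/26763) = -25169/26763 ≈ -0.94044)
1/(b + l) = 1/(-25169/26763 + 13180) = 1/(352711171/26763) = 26763/352711171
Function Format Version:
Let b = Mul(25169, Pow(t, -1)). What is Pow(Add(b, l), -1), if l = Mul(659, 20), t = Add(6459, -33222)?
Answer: Rational(26763, 352711171) ≈ 7.5878e-5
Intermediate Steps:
t = -26763
l = 13180
b = Rational(-25169, 26763) (b = Mul(25169, Pow(-26763, -1)) = Mul(25169, Rational(-1, 26763)) = Rational(-25169, 26763) ≈ -0.94044)
Pow(Add(b, l), -1) = Pow(Add(Rational(-25169, 26763), 13180), -1) = Pow(Rational(352711171, 26763), -1) = Rational(26763, 352711171)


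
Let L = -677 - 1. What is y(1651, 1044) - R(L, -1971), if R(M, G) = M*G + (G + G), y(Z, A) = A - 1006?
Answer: -1332358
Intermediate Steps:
y(Z, A) = -1006 + A
L = -678
R(M, G) = 2*G + G*M (R(M, G) = G*M + 2*G = 2*G + G*M)
y(1651, 1044) - R(L, -1971) = (-1006 + 1044) - (-1971)*(2 - 678) = 38 - (-1971)*(-676) = 38 - 1*1332396 = 38 - 1332396 = -1332358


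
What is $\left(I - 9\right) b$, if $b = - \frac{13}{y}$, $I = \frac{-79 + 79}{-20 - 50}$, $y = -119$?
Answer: $- \frac{117}{119} \approx -0.98319$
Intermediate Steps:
$I = 0$ ($I = \frac{0}{-70} = 0 \left(- \frac{1}{70}\right) = 0$)
$b = \frac{13}{119}$ ($b = - \frac{13}{-119} = \left(-13\right) \left(- \frac{1}{119}\right) = \frac{13}{119} \approx 0.10924$)
$\left(I - 9\right) b = \left(0 - 9\right) \frac{13}{119} = \left(-9\right) \frac{13}{119} = - \frac{117}{119}$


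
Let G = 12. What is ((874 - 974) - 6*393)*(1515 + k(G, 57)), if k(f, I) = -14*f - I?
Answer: -3170820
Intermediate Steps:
k(f, I) = -I - 14*f
((874 - 974) - 6*393)*(1515 + k(G, 57)) = ((874 - 974) - 6*393)*(1515 + (-1*57 - 14*12)) = (-100 - 2358)*(1515 + (-57 - 168)) = -2458*(1515 - 225) = -2458*1290 = -3170820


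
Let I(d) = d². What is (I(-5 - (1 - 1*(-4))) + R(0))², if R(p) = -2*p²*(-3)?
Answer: 10000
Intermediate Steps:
R(p) = 6*p²
(I(-5 - (1 - 1*(-4))) + R(0))² = ((-5 - (1 - 1*(-4)))² + 6*0²)² = ((-5 - (1 + 4))² + 6*0)² = ((-5 - 1*5)² + 0)² = ((-5 - 5)² + 0)² = ((-10)² + 0)² = (100 + 0)² = 100² = 10000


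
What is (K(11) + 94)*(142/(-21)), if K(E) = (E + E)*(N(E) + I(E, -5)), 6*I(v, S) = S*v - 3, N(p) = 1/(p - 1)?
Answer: 248074/315 ≈ 787.54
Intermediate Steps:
N(p) = 1/(-1 + p)
I(v, S) = -½ + S*v/6 (I(v, S) = (S*v - 3)/6 = (-3 + S*v)/6 = -½ + S*v/6)
K(E) = 2*E*(-½ + 1/(-1 + E) - 5*E/6) (K(E) = (E + E)*(1/(-1 + E) + (-½ + (⅙)*(-5)*E)) = (2*E)*(1/(-1 + E) + (-½ - 5*E/6)) = (2*E)*(-½ + 1/(-1 + E) - 5*E/6) = 2*E*(-½ + 1/(-1 + E) - 5*E/6))
(K(11) + 94)*(142/(-21)) = ((⅓)*11*(9 - 5*11² + 2*11)/(-1 + 11) + 94)*(142/(-21)) = ((⅓)*11*(9 - 5*121 + 22)/10 + 94)*(142*(-1/21)) = ((⅓)*11*(⅒)*(9 - 605 + 22) + 94)*(-142/21) = ((⅓)*11*(⅒)*(-574) + 94)*(-142/21) = (-3157/15 + 94)*(-142/21) = -1747/15*(-142/21) = 248074/315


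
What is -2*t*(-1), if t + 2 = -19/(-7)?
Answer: 10/7 ≈ 1.4286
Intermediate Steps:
t = 5/7 (t = -2 - 19/(-7) = -2 - 19*(-1/7) = -2 + 19/7 = 5/7 ≈ 0.71429)
-2*t*(-1) = -2*5/7*(-1) = -10/7*(-1) = 10/7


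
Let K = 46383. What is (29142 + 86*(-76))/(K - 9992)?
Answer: 22606/36391 ≈ 0.62120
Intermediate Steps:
(29142 + 86*(-76))/(K - 9992) = (29142 + 86*(-76))/(46383 - 9992) = (29142 - 6536)/36391 = 22606*(1/36391) = 22606/36391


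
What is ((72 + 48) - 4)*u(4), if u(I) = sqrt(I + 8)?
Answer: 232*sqrt(3) ≈ 401.84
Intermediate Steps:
u(I) = sqrt(8 + I)
((72 + 48) - 4)*u(4) = ((72 + 48) - 4)*sqrt(8 + 4) = (120 - 4)*sqrt(12) = 116*(2*sqrt(3)) = 232*sqrt(3)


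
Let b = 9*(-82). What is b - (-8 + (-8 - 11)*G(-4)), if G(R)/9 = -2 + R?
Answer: -1756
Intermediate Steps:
G(R) = -18 + 9*R (G(R) = 9*(-2 + R) = -18 + 9*R)
b = -738
b - (-8 + (-8 - 11)*G(-4)) = -738 - (-8 + (-8 - 11)*(-18 + 9*(-4))) = -738 - (-8 - 19*(-18 - 36)) = -738 - (-8 - 19*(-54)) = -738 - (-8 + 1026) = -738 - 1*1018 = -738 - 1018 = -1756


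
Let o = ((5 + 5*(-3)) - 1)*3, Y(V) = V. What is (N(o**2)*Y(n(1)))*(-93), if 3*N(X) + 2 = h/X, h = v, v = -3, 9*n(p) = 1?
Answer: 22537/3267 ≈ 6.8984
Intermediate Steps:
n(p) = 1/9 (n(p) = (1/9)*1 = 1/9)
o = -33 (o = ((5 - 15) - 1)*3 = (-10 - 1)*3 = -11*3 = -33)
h = -3
N(X) = -2/3 - 1/X (N(X) = -2/3 + (-3/X)/3 = -2/3 - 1/X)
(N(o**2)*Y(n(1)))*(-93) = ((-2/3 - 1/((-33)**2))*(1/9))*(-93) = ((-2/3 - 1/1089)*(1/9))*(-93) = -727/1089*1/9*(-93) = -727/9801*(-93) = 22537/3267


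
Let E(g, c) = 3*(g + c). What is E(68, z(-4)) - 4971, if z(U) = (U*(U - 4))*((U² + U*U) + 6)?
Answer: -1119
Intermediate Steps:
z(U) = U*(-4 + U)*(6 + 2*U²) (z(U) = (U*(-4 + U))*((U² + U²) + 6) = (U*(-4 + U))*(2*U² + 6) = (U*(-4 + U))*(6 + 2*U²) = U*(-4 + U)*(6 + 2*U²))
E(g, c) = 3*c + 3*g (E(g, c) = 3*(c + g) = 3*c + 3*g)
E(68, z(-4)) - 4971 = (3*(2*(-4)*(-12 + (-4)³ - 4*(-4)² + 3*(-4))) + 3*68) - 4971 = (3*(2*(-4)*(-12 - 64 - 4*16 - 12)) + 204) - 4971 = (3*(2*(-4)*(-12 - 64 - 64 - 12)) + 204) - 4971 = (3*(2*(-4)*(-152)) + 204) - 4971 = (3*1216 + 204) - 4971 = (3648 + 204) - 4971 = 3852 - 4971 = -1119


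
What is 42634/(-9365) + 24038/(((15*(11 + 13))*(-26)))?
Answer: -62417011/8765640 ≈ -7.1206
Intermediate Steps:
42634/(-9365) + 24038/(((15*(11 + 13))*(-26))) = 42634*(-1/9365) + 24038/(((15*24)*(-26))) = -42634/9365 + 24038/((360*(-26))) = -42634/9365 + 24038/(-9360) = -42634/9365 + 24038*(-1/9360) = -42634/9365 - 12019/4680 = -62417011/8765640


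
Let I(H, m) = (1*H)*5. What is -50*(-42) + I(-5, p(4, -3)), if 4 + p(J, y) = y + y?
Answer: 2075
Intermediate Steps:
p(J, y) = -4 + 2*y (p(J, y) = -4 + (y + y) = -4 + 2*y)
I(H, m) = 5*H (I(H, m) = H*5 = 5*H)
-50*(-42) + I(-5, p(4, -3)) = -50*(-42) + 5*(-5) = 2100 - 25 = 2075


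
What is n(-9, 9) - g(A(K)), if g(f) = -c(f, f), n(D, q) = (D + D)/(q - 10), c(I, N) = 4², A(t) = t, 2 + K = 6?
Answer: 34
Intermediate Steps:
K = 4 (K = -2 + 6 = 4)
c(I, N) = 16
n(D, q) = 2*D/(-10 + q) (n(D, q) = (2*D)/(-10 + q) = 2*D/(-10 + q))
g(f) = -16 (g(f) = -1*16 = -16)
n(-9, 9) - g(A(K)) = 2*(-9)/(-10 + 9) - 1*(-16) = 2*(-9)/(-1) + 16 = 2*(-9)*(-1) + 16 = 18 + 16 = 34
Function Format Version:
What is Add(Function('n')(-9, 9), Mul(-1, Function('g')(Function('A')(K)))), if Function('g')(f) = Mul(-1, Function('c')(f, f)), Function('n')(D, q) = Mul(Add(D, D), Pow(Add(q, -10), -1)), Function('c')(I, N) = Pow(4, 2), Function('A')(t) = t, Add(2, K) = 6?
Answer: 34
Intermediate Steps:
K = 4 (K = Add(-2, 6) = 4)
Function('c')(I, N) = 16
Function('n')(D, q) = Mul(2, D, Pow(Add(-10, q), -1)) (Function('n')(D, q) = Mul(Mul(2, D), Pow(Add(-10, q), -1)) = Mul(2, D, Pow(Add(-10, q), -1)))
Function('g')(f) = -16 (Function('g')(f) = Mul(-1, 16) = -16)
Add(Function('n')(-9, 9), Mul(-1, Function('g')(Function('A')(K)))) = Add(Mul(2, -9, Pow(Add(-10, 9), -1)), Mul(-1, -16)) = Add(Mul(2, -9, Pow(-1, -1)), 16) = Add(Mul(2, -9, -1), 16) = Add(18, 16) = 34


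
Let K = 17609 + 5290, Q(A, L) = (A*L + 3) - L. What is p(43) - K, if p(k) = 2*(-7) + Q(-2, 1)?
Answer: -22913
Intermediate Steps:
Q(A, L) = 3 - L + A*L (Q(A, L) = (3 + A*L) - L = 3 - L + A*L)
p(k) = -14 (p(k) = 2*(-7) + (3 - 1*1 - 2*1) = -14 + (3 - 1 - 2) = -14 + 0 = -14)
K = 22899
p(43) - K = -14 - 1*22899 = -14 - 22899 = -22913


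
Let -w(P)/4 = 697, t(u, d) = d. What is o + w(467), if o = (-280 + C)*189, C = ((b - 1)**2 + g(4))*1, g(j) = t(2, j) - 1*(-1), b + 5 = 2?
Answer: -51739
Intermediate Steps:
b = -3 (b = -5 + 2 = -3)
w(P) = -2788 (w(P) = -4*697 = -2788)
g(j) = 1 + j (g(j) = j - 1*(-1) = j + 1 = 1 + j)
C = 21 (C = ((-3 - 1)**2 + (1 + 4))*1 = ((-4)**2 + 5)*1 = (16 + 5)*1 = 21*1 = 21)
o = -48951 (o = (-280 + 21)*189 = -259*189 = -48951)
o + w(467) = -48951 - 2788 = -51739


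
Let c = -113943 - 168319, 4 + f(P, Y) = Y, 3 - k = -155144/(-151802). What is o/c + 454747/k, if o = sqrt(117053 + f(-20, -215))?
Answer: 34515752047/150131 - sqrt(116834)/282262 ≈ 2.2990e+5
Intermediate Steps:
k = 150131/75901 (k = 3 - (-155144)/(-151802) = 3 - (-155144)*(-1)/151802 = 3 - 1*77572/75901 = 3 - 77572/75901 = 150131/75901 ≈ 1.9780)
f(P, Y) = -4 + Y
c = -282262
o = sqrt(116834) (o = sqrt(117053 + (-4 - 215)) = sqrt(117053 - 219) = sqrt(116834) ≈ 341.81)
o/c + 454747/k = sqrt(116834)/(-282262) + 454747/(150131/75901) = sqrt(116834)*(-1/282262) + 454747*(75901/150131) = -sqrt(116834)/282262 + 34515752047/150131 = 34515752047/150131 - sqrt(116834)/282262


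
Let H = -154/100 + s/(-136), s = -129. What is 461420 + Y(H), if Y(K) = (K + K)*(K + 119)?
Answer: 2666197993521/5780000 ≈ 4.6128e+5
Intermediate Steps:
H = -2011/3400 (H = -154/100 - 129/(-136) = -154*1/100 - 129*(-1/136) = -77/50 + 129/136 = -2011/3400 ≈ -0.59147)
Y(K) = 2*K*(119 + K) (Y(K) = (2*K)*(119 + K) = 2*K*(119 + K))
461420 + Y(H) = 461420 + 2*(-2011/3400)*(119 - 2011/3400) = 461420 + 2*(-2011/3400)*(402589/3400) = 461420 - 809606479/5780000 = 2666197993521/5780000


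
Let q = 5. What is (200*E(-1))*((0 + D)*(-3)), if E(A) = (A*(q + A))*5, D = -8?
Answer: -96000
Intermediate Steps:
E(A) = 5*A*(5 + A) (E(A) = (A*(5 + A))*5 = 5*A*(5 + A))
(200*E(-1))*((0 + D)*(-3)) = (200*(5*(-1)*(5 - 1)))*((0 - 8)*(-3)) = (200*(5*(-1)*4))*(-8*(-3)) = (200*(-20))*24 = -4000*24 = -96000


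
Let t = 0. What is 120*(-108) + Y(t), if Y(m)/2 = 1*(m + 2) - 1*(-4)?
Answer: -12948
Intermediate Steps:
Y(m) = 12 + 2*m (Y(m) = 2*(1*(m + 2) - 1*(-4)) = 2*(1*(2 + m) + 4) = 2*((2 + m) + 4) = 2*(6 + m) = 12 + 2*m)
120*(-108) + Y(t) = 120*(-108) + (12 + 2*0) = -12960 + (12 + 0) = -12960 + 12 = -12948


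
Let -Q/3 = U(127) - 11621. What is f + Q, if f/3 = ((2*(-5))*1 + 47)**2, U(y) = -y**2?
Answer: 87357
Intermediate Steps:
Q = 83250 (Q = -3*(-1*127**2 - 11621) = -3*(-1*16129 - 11621) = -3*(-16129 - 11621) = -3*(-27750) = 83250)
f = 4107 (f = 3*((2*(-5))*1 + 47)**2 = 3*(-10*1 + 47)**2 = 3*(-10 + 47)**2 = 3*37**2 = 3*1369 = 4107)
f + Q = 4107 + 83250 = 87357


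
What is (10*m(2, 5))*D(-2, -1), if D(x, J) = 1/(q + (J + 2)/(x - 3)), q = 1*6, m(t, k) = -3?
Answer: -150/29 ≈ -5.1724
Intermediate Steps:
q = 6
D(x, J) = 1/(6 + (2 + J)/(-3 + x)) (D(x, J) = 1/(6 + (J + 2)/(x - 3)) = 1/(6 + (2 + J)/(-3 + x)))
(10*m(2, 5))*D(-2, -1) = (10*(-3))*((-3 - 2)/(-16 - 1 + 6*(-2))) = -30*(-5)/(-16 - 1 - 12) = -30*(-5)/(-29) = -(-30)*(-5)/29 = -30*5/29 = -150/29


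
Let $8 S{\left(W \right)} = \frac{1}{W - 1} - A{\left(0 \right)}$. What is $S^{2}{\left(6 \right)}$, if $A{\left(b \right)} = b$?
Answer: $\frac{1}{1600} \approx 0.000625$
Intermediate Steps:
$S{\left(W \right)} = \frac{1}{8 \left(-1 + W\right)}$ ($S{\left(W \right)} = \frac{\frac{1}{W - 1} - 0}{8} = \frac{\frac{1}{-1 + W} + 0}{8} = \frac{1}{8 \left(-1 + W\right)}$)
$S^{2}{\left(6 \right)} = \left(\frac{1}{8 \left(-1 + 6\right)}\right)^{2} = \left(\frac{1}{8 \cdot 5}\right)^{2} = \left(\frac{1}{8} \cdot \frac{1}{5}\right)^{2} = \left(\frac{1}{40}\right)^{2} = \frac{1}{1600}$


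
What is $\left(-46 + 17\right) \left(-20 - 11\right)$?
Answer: $899$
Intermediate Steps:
$\left(-46 + 17\right) \left(-20 - 11\right) = \left(-29\right) \left(-31\right) = 899$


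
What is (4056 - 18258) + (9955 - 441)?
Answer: -4688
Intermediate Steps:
(4056 - 18258) + (9955 - 441) = -14202 + 9514 = -4688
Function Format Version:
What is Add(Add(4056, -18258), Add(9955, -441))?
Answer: -4688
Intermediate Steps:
Add(Add(4056, -18258), Add(9955, -441)) = Add(-14202, 9514) = -4688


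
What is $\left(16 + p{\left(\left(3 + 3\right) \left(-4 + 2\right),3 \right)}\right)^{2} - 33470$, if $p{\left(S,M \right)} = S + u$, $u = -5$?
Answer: $-33469$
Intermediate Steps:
$p{\left(S,M \right)} = -5 + S$ ($p{\left(S,M \right)} = S - 5 = -5 + S$)
$\left(16 + p{\left(\left(3 + 3\right) \left(-4 + 2\right),3 \right)}\right)^{2} - 33470 = \left(16 + \left(-5 + \left(3 + 3\right) \left(-4 + 2\right)\right)\right)^{2} - 33470 = \left(16 + \left(-5 + 6 \left(-2\right)\right)\right)^{2} - 33470 = \left(16 - 17\right)^{2} - 33470 = \left(-1\right)^{2} - 33470 = 1 - 33470 = -33469$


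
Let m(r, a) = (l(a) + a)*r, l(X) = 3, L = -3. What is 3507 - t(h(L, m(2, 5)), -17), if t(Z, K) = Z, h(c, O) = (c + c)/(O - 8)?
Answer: 14031/4 ≈ 3507.8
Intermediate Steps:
m(r, a) = r*(3 + a) (m(r, a) = (3 + a)*r = r*(3 + a))
h(c, O) = 2*c/(-8 + O) (h(c, O) = (2*c)/(-8 + O) = 2*c/(-8 + O))
3507 - t(h(L, m(2, 5)), -17) = 3507 - 2*(-3)/(-8 + 2*(3 + 5)) = 3507 - 2*(-3)/(-8 + 2*8) = 3507 - 2*(-3)/(-8 + 16) = 3507 - 2*(-3)/8 = 3507 - 1*(-¾) = 3507 + ¾ = 14031/4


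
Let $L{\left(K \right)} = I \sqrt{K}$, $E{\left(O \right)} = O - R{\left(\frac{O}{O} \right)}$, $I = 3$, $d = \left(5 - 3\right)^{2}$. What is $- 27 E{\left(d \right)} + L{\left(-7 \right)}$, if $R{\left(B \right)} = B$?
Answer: $-81 + 3 i \sqrt{7} \approx -81.0 + 7.9373 i$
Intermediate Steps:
$d = 4$ ($d = 2^{2} = 4$)
$E{\left(O \right)} = -1 + O$ ($E{\left(O \right)} = O - \frac{O}{O} = O - 1 = -1 + O$)
$L{\left(K \right)} = 3 \sqrt{K}$
$- 27 E{\left(d \right)} + L{\left(-7 \right)} = - 27 \left(-1 + 4\right) + 3 \sqrt{-7} = \left(-27\right) 3 + 3 i \sqrt{7} = -81 + 3 i \sqrt{7}$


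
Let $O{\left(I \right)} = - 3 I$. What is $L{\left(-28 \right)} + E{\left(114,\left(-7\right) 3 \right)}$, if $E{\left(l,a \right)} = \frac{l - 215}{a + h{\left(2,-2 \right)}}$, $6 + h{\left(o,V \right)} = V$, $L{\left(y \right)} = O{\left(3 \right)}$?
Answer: $- \frac{160}{29} \approx -5.5172$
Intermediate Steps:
$L{\left(y \right)} = -9$ ($L{\left(y \right)} = \left(-3\right) 3 = -9$)
$h{\left(o,V \right)} = -6 + V$
$E{\left(l,a \right)} = \frac{-215 + l}{-8 + a}$ ($E{\left(l,a \right)} = \frac{l - 215}{a - 8} = \frac{-215 + l}{a - 8} = \frac{-215 + l}{-8 + a}$)
$L{\left(-28 \right)} + E{\left(114,\left(-7\right) 3 \right)} = -9 + \frac{-215 + 114}{-8 - 21} = -9 + \frac{1}{-8 - 21} \left(-101\right) = -9 + \frac{1}{-29} \left(-101\right) = -9 - - \frac{101}{29} = -9 + \frac{101}{29} = - \frac{160}{29}$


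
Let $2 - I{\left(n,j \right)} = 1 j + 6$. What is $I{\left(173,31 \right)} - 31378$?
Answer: $-31413$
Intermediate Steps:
$I{\left(n,j \right)} = -4 - j$ ($I{\left(n,j \right)} = 2 - \left(1 j + 6\right) = 2 - \left(j + 6\right) = 2 - \left(6 + j\right) = -4 - j$)
$I{\left(173,31 \right)} - 31378 = \left(-4 - 31\right) - 31378 = -35 - 31378 = -31413$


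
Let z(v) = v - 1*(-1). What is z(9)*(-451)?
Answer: -4510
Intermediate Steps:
z(v) = 1 + v (z(v) = v + 1 = 1 + v)
z(9)*(-451) = (1 + 9)*(-451) = 10*(-451) = -4510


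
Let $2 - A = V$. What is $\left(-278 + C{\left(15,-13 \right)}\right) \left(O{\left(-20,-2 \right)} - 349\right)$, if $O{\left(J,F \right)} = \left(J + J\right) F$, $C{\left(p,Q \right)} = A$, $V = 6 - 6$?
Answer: $74244$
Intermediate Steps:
$V = 0$ ($V = 6 - 6 = 0$)
$A = 2$ ($A = 2 - 0 = 2 + 0 = 2$)
$C{\left(p,Q \right)} = 2$
$O{\left(J,F \right)} = 2 F J$ ($O{\left(J,F \right)} = 2 J F = 2 F J$)
$\left(-278 + C{\left(15,-13 \right)}\right) \left(O{\left(-20,-2 \right)} - 349\right) = \left(-278 + 2\right) \left(2 \left(-2\right) \left(-20\right) - 349\right) = - 276 \left(80 - 349\right) = \left(-276\right) \left(-269\right) = 74244$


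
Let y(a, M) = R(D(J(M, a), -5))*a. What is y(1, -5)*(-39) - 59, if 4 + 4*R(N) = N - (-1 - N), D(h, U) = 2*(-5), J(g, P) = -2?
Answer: 661/4 ≈ 165.25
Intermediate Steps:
D(h, U) = -10
R(N) = -3/4 + N/2 (R(N) = -1 + (N - (-1 - N))/4 = -1 + (N + (1 + N))/4 = -1 + (1 + 2*N)/4 = -1 + (1/4 + N/2) = -3/4 + N/2)
y(a, M) = -23*a/4 (y(a, M) = (-3/4 + (1/2)*(-10))*a = (-3/4 - 5)*a = -23*a/4)
y(1, -5)*(-39) - 59 = -23/4*1*(-39) - 59 = -23/4*(-39) - 59 = 897/4 - 59 = 661/4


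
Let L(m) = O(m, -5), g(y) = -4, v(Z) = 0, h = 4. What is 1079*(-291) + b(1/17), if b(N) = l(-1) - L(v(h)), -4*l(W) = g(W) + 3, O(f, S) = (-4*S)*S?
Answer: -1255555/4 ≈ -3.1389e+5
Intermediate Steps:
O(f, S) = -4*S²
L(m) = -100 (L(m) = -4*(-5)² = -4*25 = -100)
l(W) = ¼ (l(W) = -(-4 + 3)/4 = -¼*(-1) = ¼)
b(N) = 401/4 (b(N) = ¼ - 1*(-100) = ¼ + 100 = 401/4)
1079*(-291) + b(1/17) = 1079*(-291) + 401/4 = -313989 + 401/4 = -1255555/4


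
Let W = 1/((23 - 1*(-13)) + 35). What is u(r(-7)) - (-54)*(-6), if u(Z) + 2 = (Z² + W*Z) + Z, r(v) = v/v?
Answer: -23003/71 ≈ -323.99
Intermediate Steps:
r(v) = 1
W = 1/71 (W = 1/((23 + 13) + 35) = 1/(36 + 35) = 1/71 ≈ 0.014085)
u(Z) = -2 + Z² + 72*Z/71 (u(Z) = -2 + ((Z² + Z/71) + Z) = -2 + (Z² + 72*Z/71) = -2 + Z² + 72*Z/71)
u(r(-7)) - (-54)*(-6) = (-2 + 1² + (72/71)*1) - (-54)*(-6) = (-2 + 1 + 72/71) - 1*324 = 1/71 - 324 = -23003/71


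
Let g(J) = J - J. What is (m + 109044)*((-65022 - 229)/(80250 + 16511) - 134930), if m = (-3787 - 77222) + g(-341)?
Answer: -2273451654735/601 ≈ -3.7828e+9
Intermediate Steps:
g(J) = 0
m = -81009 (m = (-3787 - 77222) + 0 = -81009 + 0 = -81009)
(m + 109044)*((-65022 - 229)/(80250 + 16511) - 134930) = (-81009 + 109044)*((-65022 - 229)/(80250 + 16511) - 134930) = 28035*(-65251/96761 - 134930) = 28035*(-65251*1/96761 - 134930) = 28035*(-2837/4207 - 134930) = 28035*(-567653347/4207) = -2273451654735/601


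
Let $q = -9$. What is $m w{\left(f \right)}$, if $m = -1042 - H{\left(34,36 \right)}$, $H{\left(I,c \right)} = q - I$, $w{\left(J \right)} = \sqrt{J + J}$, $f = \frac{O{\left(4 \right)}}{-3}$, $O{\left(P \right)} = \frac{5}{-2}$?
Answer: $- 333 \sqrt{15} \approx -1289.7$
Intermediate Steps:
$O{\left(P \right)} = - \frac{5}{2}$ ($O{\left(P \right)} = 5 \left(- \frac{1}{2}\right) = - \frac{5}{2}$)
$f = \frac{5}{6}$ ($f = - \frac{5}{2 \left(-3\right)} = \left(- \frac{5}{2}\right) \left(- \frac{1}{3}\right) = \frac{5}{6} \approx 0.83333$)
$w{\left(J \right)} = \sqrt{2} \sqrt{J}$ ($w{\left(J \right)} = \sqrt{2 J} = \sqrt{2} \sqrt{J}$)
$H{\left(I,c \right)} = -9 - I$
$m = -999$ ($m = -1042 - \left(-9 - 34\right) = -1042 - -43 = -1042 + 43 = -999$)
$m w{\left(f \right)} = - 999 \sqrt{2} \sqrt{\frac{5}{6}} = - 999 \sqrt{2} \frac{\sqrt{30}}{6} = - 999 \frac{\sqrt{15}}{3} = - 333 \sqrt{15}$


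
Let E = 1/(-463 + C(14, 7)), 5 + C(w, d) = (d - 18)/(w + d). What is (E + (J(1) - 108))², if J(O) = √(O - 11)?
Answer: 1128220833479/96805921 - 2125266*I*√10/9839 ≈ 11654.0 - 683.07*I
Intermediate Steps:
C(w, d) = -5 + (-18 + d)/(d + w) (C(w, d) = -5 + (d - 18)/(w + d) = -5 + (-18 + d)/(d + w))
J(O) = √(-11 + O)
E = -21/9839 (E = 1/(-463 + (-18 - 5*14 - 4*7)/(7 + 14)) = 1/(-463 + (-18 - 70 - 28)/21) = 1/(-463 + (1/21)*(-116)) = 1/(-463 - 116/21) = 1/(-9839/21) = -21/9839 ≈ -0.0021344)
(E + (J(1) - 108))² = (-21/9839 + (√(-11 + 1) - 108))² = (-21/9839 + (√(-10) - 108))² = (-21/9839 + (I*√10 - 108))² = (-21/9839 + (-108 + I*√10))² = (-1062633/9839 + I*√10)²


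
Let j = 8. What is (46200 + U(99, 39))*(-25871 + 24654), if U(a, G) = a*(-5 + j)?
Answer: -56586849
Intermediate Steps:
U(a, G) = 3*a (U(a, G) = a*(-5 + 8) = a*3 = 3*a)
(46200 + U(99, 39))*(-25871 + 24654) = (46200 + 3*99)*(-25871 + 24654) = (46200 + 297)*(-1217) = 46497*(-1217) = -56586849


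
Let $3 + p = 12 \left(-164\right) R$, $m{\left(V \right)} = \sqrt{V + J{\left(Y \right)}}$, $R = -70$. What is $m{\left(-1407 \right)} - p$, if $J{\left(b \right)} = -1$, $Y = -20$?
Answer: $-137757 + 8 i \sqrt{22} \approx -1.3776 \cdot 10^{5} + 37.523 i$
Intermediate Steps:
$m{\left(V \right)} = \sqrt{-1 + V}$ ($m{\left(V \right)} = \sqrt{V - 1} = \sqrt{-1 + V}$)
$p = 137757$ ($p = -3 + 12 \left(-164\right) \left(-70\right) = -3 - -137760 = -3 + 137760 = 137757$)
$m{\left(-1407 \right)} - p = \sqrt{-1 - 1407} - 137757 = \sqrt{-1408} - 137757 = 8 i \sqrt{22} - 137757 = -137757 + 8 i \sqrt{22}$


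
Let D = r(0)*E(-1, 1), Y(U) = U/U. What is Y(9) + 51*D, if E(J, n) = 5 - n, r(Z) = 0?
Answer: 1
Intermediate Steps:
Y(U) = 1
D = 0 (D = 0*(5 - 1*1) = 0*(5 - 1) = 0*4 = 0)
Y(9) + 51*D = 1 + 51*0 = 1 + 0 = 1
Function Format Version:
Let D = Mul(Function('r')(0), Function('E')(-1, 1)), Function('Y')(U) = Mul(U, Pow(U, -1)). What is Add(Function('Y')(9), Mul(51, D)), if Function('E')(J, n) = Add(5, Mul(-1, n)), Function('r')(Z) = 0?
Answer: 1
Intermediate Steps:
Function('Y')(U) = 1
D = 0 (D = Mul(0, Add(5, Mul(-1, 1))) = Mul(0, Add(5, -1)) = Mul(0, 4) = 0)
Add(Function('Y')(9), Mul(51, D)) = Add(1, Mul(51, 0)) = Add(1, 0) = 1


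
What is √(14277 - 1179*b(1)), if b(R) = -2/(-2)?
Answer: √13098 ≈ 114.45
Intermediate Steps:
b(R) = 1 (b(R) = -2*(-½) = 1)
√(14277 - 1179*b(1)) = √(14277 - 1179*1) = √(14277 - 1179) = √13098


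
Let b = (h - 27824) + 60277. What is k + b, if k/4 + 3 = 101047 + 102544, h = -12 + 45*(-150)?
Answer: 840043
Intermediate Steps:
h = -6762 (h = -12 - 6750 = -6762)
b = 25691 (b = (-6762 - 27824) + 60277 = -34586 + 60277 = 25691)
k = 814352 (k = -12 + 4*(101047 + 102544) = -12 + 4*203591 = -12 + 814364 = 814352)
k + b = 814352 + 25691 = 840043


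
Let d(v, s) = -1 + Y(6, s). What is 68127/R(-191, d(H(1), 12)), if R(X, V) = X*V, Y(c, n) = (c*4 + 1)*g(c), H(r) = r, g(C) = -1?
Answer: 68127/4966 ≈ 13.719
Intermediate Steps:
Y(c, n) = -1 - 4*c (Y(c, n) = (c*4 + 1)*(-1) = (4*c + 1)*(-1) = (1 + 4*c)*(-1) = -1 - 4*c)
d(v, s) = -26 (d(v, s) = -1 + (-1 - 4*6) = -1 + (-1 - 24) = -1 - 25 = -26)
R(X, V) = V*X
68127/R(-191, d(H(1), 12)) = 68127/((-26*(-191))) = 68127/4966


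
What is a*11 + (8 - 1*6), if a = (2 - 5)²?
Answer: 101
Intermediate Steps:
a = 9 (a = (-3)² = 9)
a*11 + (8 - 1*6) = 9*11 + (8 - 1*6) = 99 + (8 - 6) = 99 + 2 = 101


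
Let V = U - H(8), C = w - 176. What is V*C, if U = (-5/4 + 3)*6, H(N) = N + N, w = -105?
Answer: 3091/2 ≈ 1545.5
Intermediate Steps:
H(N) = 2*N
U = 21/2 (U = (-5*¼ + 3)*6 = (-5/4 + 3)*6 = (7/4)*6 = 21/2 ≈ 10.500)
C = -281 (C = -105 - 176 = -281)
V = -11/2 (V = 21/2 - 2*8 = 21/2 - 1*16 = 21/2 - 16 = -11/2 ≈ -5.5000)
V*C = -11/2*(-281) = 3091/2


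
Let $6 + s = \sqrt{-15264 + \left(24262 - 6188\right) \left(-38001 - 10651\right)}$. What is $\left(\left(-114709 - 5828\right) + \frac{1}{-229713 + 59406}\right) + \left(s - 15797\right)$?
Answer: $- \frac{23219656381}{170307} + 2 i \sqrt{219837878} \approx -1.3634 \cdot 10^{5} + 29654.0 i$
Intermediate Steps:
$s = -6 + 2 i \sqrt{219837878}$ ($s = -6 + \sqrt{-15264 + \left(24262 - 6188\right) \left(-38001 - 10651\right)} = -6 + \sqrt{-15264 + 18074 \left(-48652\right)} = -6 + \sqrt{-15264 - 879336248} = -6 + \sqrt{-879351512} = -6 + 2 i \sqrt{219837878} \approx -6.0 + 29654.0 i$)
$\left(\left(-114709 - 5828\right) + \frac{1}{-229713 + 59406}\right) + \left(s - 15797\right) = \left(\left(-114709 - 5828\right) + \frac{1}{-229713 + 59406}\right) - \left(15803 - 2 i \sqrt{219837878}\right) = \left(-120537 + \frac{1}{-170307}\right) - \left(15803 - 2 i \sqrt{219837878}\right) = \left(-120537 - \frac{1}{170307}\right) - \left(15803 - 2 i \sqrt{219837878}\right) = - \frac{20528294860}{170307} - \left(15803 - 2 i \sqrt{219837878}\right) = - \frac{23219656381}{170307} + 2 i \sqrt{219837878}$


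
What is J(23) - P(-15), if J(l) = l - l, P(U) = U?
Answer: 15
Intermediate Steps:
J(l) = 0
J(23) - P(-15) = 0 - 1*(-15) = 0 + 15 = 15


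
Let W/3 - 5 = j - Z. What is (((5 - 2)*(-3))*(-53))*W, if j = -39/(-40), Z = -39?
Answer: 2574369/40 ≈ 64359.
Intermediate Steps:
j = 39/40 (j = -39*(-1/40) = 39/40 ≈ 0.97500)
W = 5397/40 (W = 15 + 3*(39/40 - 1*(-39)) = 15 + 3*(39/40 + 39) = 15 + 3*(1599/40) = 15 + 4797/40 = 5397/40 ≈ 134.93)
(((5 - 2)*(-3))*(-53))*W = (((5 - 2)*(-3))*(-53))*(5397/40) = ((3*(-3))*(-53))*(5397/40) = -9*(-53)*(5397/40) = 477*(5397/40) = 2574369/40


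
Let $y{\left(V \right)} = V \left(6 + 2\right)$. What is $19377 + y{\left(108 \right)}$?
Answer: $20241$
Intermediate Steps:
$y{\left(V \right)} = 8 V$ ($y{\left(V \right)} = V 8 = 8 V$)
$19377 + y{\left(108 \right)} = 19377 + 8 \cdot 108 = 19377 + 864 = 20241$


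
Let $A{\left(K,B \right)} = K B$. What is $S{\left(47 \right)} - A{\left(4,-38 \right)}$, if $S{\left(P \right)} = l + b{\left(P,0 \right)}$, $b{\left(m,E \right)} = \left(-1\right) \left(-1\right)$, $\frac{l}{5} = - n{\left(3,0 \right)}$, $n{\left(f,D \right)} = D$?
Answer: $153$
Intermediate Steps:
$A{\left(K,B \right)} = B K$
$l = 0$ ($l = 5 \left(\left(-1\right) 0\right) = 5 \cdot 0 = 0$)
$b{\left(m,E \right)} = 1$
$S{\left(P \right)} = 1$ ($S{\left(P \right)} = 0 + 1 = 1$)
$S{\left(47 \right)} - A{\left(4,-38 \right)} = 1 - \left(-38\right) 4 = 1 - -152 = 1 + 152 = 153$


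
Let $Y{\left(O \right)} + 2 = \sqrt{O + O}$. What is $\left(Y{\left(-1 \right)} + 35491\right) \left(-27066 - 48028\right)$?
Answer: $-2665010966 - 75094 i \sqrt{2} \approx -2.665 \cdot 10^{9} - 1.062 \cdot 10^{5} i$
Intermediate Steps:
$Y{\left(O \right)} = -2 + \sqrt{2} \sqrt{O}$ ($Y{\left(O \right)} = -2 + \sqrt{O + O} = -2 + \sqrt{2 O} = -2 + \sqrt{2} \sqrt{O}$)
$\left(Y{\left(-1 \right)} + 35491\right) \left(-27066 - 48028\right) = \left(\left(-2 + \sqrt{2} \sqrt{-1}\right) + 35491\right) \left(-27066 - 48028\right) = \left(\left(-2 + \sqrt{2} i\right) + 35491\right) \left(-75094\right) = \left(\left(-2 + i \sqrt{2}\right) + 35491\right) \left(-75094\right) = \left(35489 + i \sqrt{2}\right) \left(-75094\right) = -2665010966 - 75094 i \sqrt{2}$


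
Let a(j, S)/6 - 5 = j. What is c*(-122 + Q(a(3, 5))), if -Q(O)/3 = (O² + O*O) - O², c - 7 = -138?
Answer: 921454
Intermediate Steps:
c = -131 (c = 7 - 138 = -131)
a(j, S) = 30 + 6*j
Q(O) = -3*O² (Q(O) = -3*((O² + O*O) - O²) = -3*((O² + O²) - O²) = -3*(2*O² - O²) = -3*O²)
c*(-122 + Q(a(3, 5))) = -131*(-122 - 3*(30 + 6*3)²) = -131*(-122 - 3*(30 + 18)²) = -131*(-122 - 3*48²) = -131*(-122 - 3*2304) = -131*(-122 - 6912) = -131*(-7034) = 921454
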